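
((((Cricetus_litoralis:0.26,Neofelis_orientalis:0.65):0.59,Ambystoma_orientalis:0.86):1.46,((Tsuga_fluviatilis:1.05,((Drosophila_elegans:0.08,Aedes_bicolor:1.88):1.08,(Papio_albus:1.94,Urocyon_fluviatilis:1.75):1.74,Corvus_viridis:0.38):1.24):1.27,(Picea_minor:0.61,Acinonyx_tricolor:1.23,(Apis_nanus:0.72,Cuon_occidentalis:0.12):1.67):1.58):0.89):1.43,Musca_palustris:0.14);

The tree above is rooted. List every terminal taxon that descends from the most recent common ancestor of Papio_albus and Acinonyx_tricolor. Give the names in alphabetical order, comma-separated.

Acinonyx_tricolor, Aedes_bicolor, Apis_nanus, Corvus_viridis, Cuon_occidentalis, Drosophila_elegans, Papio_albus, Picea_minor, Tsuga_fluviatilis, Urocyon_fluviatilis

Tracing Papio_albus: it sits inside (Papio_albus,Urocyon_fluviatilis).
Tracing Acinonyx_tricolor: it sits inside (Picea_minor,Acinonyx_tricolor,(Apis_nanus,Cuon_occidentalis)).
The smallest clade enclosing both is ((Tsuga_fluviatilis,((Drosophila_elegans,Aedes_bicolor),(Papio_albus,Urocyon_fluviatilis),Corvus_viridis)),(Picea_minor,Acinonyx_tricolor,(Apis_nanus,Cuon_occidentalis))); the answer is its 10 terminal taxa in alphabetical order.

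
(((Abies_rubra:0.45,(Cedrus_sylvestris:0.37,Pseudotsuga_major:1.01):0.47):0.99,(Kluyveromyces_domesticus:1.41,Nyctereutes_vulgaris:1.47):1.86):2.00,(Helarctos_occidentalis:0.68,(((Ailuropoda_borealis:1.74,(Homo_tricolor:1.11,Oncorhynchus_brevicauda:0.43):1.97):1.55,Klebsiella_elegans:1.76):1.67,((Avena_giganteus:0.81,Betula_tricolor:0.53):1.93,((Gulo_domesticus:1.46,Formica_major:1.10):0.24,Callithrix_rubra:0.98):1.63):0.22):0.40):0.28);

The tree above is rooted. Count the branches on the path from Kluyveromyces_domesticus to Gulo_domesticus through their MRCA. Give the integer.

9

The MRCA of Kluyveromyces_domesticus and Gulo_domesticus is the root of the tree.
From Kluyveromyces_domesticus up to that node: 3 branches. From Gulo_domesticus up to the same node: 6 branches. Total: 3 + 6 = 9.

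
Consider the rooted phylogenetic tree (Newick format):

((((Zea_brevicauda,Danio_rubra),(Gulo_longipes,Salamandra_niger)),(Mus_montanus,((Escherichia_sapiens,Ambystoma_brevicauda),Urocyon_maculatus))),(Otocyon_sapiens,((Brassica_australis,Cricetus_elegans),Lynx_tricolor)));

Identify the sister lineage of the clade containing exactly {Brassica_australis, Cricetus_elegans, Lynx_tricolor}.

The clade containing exactly {Brassica_australis, Cricetus_elegans, Lynx_tricolor} attaches to the tree at the node subtending (Otocyon_sapiens,((Brassica_australis,Cricetus_elegans),Lynx_tricolor)).
The other lineage descending from that same node — the sister group — is the single tip Otocyon_sapiens.

Otocyon_sapiens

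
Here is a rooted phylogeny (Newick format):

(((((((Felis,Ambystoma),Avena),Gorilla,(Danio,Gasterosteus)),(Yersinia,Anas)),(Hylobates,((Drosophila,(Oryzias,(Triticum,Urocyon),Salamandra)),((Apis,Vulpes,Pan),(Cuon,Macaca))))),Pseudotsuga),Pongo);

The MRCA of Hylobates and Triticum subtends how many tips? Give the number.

11

The MRCA of Hylobates and Triticum is the node subtending (Hylobates,((Drosophila,(Oryzias,(Triticum,Urocyon),Salamandra)),((Apis,Vulpes,Pan),(Cuon,Macaca)))).
That clade contains 11 terminal taxa: Apis, Cuon, Drosophila, Hylobates, Macaca, Oryzias, Pan, Salamandra, Triticum, Urocyon, Vulpes.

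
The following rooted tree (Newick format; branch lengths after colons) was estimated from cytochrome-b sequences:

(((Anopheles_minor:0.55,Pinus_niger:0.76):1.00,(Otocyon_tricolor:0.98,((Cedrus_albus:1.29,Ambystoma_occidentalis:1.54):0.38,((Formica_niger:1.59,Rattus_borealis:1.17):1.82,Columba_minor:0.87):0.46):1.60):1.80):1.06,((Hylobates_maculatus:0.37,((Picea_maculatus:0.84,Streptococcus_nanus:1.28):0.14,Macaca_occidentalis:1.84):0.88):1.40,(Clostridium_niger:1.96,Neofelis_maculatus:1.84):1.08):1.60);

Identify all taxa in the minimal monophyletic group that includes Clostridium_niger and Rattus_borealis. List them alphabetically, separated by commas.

Ambystoma_occidentalis, Anopheles_minor, Cedrus_albus, Clostridium_niger, Columba_minor, Formica_niger, Hylobates_maculatus, Macaca_occidentalis, Neofelis_maculatus, Otocyon_tricolor, Picea_maculatus, Pinus_niger, Rattus_borealis, Streptococcus_nanus

Tracing Clostridium_niger: it sits inside (Clostridium_niger,Neofelis_maculatus).
Tracing Rattus_borealis: it sits inside (Formica_niger,Rattus_borealis).
The smallest clade enclosing both is the whole tree (their MRCA is the root), so the answer is all 14 tips in alphabetical order.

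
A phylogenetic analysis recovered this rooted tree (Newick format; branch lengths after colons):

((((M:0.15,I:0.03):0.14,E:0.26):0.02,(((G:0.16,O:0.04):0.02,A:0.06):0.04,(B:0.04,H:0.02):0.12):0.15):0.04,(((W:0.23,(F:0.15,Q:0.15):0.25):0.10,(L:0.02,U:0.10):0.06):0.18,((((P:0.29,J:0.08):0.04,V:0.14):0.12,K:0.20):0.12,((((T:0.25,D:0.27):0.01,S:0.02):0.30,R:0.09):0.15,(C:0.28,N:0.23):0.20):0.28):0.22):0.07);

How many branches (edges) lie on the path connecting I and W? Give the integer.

8

The MRCA of I and W is the root of the tree.
From I up to that node: 4 branches. From W up to the same node: 4 branches. Total: 4 + 4 = 8.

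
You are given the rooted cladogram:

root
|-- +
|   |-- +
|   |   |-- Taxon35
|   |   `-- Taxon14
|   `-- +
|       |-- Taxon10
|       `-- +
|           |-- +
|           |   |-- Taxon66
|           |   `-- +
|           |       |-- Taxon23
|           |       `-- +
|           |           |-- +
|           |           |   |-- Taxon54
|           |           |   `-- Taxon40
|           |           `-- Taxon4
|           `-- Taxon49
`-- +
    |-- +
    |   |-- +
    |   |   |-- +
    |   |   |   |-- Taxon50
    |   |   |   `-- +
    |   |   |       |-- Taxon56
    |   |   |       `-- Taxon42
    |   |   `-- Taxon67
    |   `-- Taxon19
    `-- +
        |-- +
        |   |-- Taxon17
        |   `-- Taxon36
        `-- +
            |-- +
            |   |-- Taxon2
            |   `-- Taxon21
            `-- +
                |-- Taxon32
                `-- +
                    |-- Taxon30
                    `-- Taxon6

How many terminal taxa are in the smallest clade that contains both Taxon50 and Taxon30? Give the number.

12

The MRCA of Taxon50 and Taxon30 is the node subtending ((((Taxon50,(Taxon56,Taxon42)),Taxon67),Taxon19),((Taxon17,Taxon36),((Taxon2,Taxon21),(Taxon32,(Taxon30,Taxon6))))).
That clade contains 12 terminal taxa: Taxon17, Taxon19, Taxon2, Taxon21, Taxon30, Taxon32, Taxon36, Taxon42, Taxon50, Taxon56, Taxon6, Taxon67.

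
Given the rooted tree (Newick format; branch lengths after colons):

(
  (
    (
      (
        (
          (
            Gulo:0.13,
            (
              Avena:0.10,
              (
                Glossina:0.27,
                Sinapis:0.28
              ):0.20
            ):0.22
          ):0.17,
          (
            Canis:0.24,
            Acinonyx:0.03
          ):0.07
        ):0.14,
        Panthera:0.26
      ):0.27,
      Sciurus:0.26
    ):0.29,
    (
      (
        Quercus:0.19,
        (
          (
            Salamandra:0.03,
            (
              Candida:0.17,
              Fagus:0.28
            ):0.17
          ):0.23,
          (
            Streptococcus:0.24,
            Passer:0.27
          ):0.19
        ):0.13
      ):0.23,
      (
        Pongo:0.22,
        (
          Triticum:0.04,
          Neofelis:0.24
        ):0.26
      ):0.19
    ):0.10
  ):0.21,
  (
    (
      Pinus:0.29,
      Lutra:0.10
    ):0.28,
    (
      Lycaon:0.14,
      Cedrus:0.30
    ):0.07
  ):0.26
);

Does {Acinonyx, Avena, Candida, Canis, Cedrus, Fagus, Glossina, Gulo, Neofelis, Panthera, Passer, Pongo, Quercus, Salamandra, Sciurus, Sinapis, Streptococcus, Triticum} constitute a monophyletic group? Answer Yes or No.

No

The MRCA of the listed taxa is the root, so the smallest clade containing them is the whole tree.
That clade also contains Lutra, Lycaon, Pinus, which are not in the proposed group, so the group is not monophyletic.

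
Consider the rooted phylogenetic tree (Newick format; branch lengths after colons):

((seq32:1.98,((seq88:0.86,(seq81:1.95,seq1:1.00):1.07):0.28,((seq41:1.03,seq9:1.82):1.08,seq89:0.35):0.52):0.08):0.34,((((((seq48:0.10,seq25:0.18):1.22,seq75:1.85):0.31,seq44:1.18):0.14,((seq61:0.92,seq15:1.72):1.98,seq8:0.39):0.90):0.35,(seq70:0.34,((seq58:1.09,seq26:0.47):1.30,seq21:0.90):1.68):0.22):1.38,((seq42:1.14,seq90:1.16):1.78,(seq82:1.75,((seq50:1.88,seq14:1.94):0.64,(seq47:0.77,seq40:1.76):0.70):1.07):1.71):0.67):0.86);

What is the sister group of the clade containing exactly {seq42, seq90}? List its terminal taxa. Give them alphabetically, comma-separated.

The clade containing exactly {seq42, seq90} attaches to the tree at the node subtending ((seq42,seq90),(seq82,((seq50,seq14),(seq47,seq40)))).
The other lineage descending from that same node — the sister group — is (seq82,((seq50,seq14),(seq47,seq40))); its 5 tips in alphabetical order are the answer.

seq14, seq40, seq47, seq50, seq82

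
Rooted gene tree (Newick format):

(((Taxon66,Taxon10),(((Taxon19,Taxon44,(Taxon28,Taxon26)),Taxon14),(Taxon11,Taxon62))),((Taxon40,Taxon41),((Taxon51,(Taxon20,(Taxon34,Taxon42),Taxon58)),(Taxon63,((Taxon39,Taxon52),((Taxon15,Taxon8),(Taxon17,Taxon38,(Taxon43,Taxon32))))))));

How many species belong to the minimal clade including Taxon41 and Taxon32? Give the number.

The MRCA of Taxon41 and Taxon32 is the node subtending ((Taxon40,Taxon41),((Taxon51,(Taxon20,(Taxon34,Taxon42),Taxon58)),(Taxon63,((Taxon39,Taxon52),((Taxon15,Taxon8),(Taxon17,Taxon38,(Taxon43,Taxon32))))))).
That clade contains 16 terminal taxa: Taxon15, Taxon17, Taxon20, Taxon32, Taxon34, Taxon38, Taxon39, Taxon40, Taxon41, Taxon42, Taxon43, Taxon51, Taxon52, Taxon58, Taxon63, Taxon8.

16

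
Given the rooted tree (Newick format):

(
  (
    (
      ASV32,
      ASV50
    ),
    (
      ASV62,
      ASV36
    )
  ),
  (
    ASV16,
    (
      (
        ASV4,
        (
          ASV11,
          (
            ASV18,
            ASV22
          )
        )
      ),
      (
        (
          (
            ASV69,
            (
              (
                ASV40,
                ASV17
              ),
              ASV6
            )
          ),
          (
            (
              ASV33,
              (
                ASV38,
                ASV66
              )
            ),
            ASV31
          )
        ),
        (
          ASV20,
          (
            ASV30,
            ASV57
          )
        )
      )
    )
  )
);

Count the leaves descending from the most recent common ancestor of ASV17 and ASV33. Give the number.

8

The MRCA of ASV17 and ASV33 is the node subtending ((ASV69,((ASV40,ASV17),ASV6)),((ASV33,(ASV38,ASV66)),ASV31)).
That clade contains 8 terminal taxa: ASV17, ASV31, ASV33, ASV38, ASV40, ASV6, ASV66, ASV69.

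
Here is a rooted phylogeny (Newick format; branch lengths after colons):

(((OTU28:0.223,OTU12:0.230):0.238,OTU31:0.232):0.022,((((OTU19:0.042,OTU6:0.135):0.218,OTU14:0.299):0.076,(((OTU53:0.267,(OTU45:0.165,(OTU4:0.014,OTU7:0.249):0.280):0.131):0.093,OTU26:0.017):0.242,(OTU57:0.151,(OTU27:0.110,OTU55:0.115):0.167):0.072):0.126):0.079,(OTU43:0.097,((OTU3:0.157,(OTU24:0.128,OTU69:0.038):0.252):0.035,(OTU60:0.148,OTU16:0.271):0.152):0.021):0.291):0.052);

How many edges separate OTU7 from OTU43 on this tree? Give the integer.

The MRCA of OTU7 and OTU43 is the node subtending ((((OTU19,OTU6),OTU14),(((OTU53,(OTU45,(OTU4,OTU7))),OTU26),(OTU57,(OTU27,OTU55)))),(OTU43,((OTU3,(OTU24,OTU69)),(OTU60,OTU16)))).
From OTU7 up to that node: 7 branches. From OTU43 up to the same node: 2 branches. Total: 7 + 2 = 9.

9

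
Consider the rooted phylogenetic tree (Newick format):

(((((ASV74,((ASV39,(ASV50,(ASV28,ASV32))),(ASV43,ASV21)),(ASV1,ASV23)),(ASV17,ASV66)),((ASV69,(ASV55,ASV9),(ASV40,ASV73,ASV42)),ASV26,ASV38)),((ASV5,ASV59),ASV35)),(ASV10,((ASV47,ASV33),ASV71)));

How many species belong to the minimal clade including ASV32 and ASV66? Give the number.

11

The MRCA of ASV32 and ASV66 is the node subtending ((ASV74,((ASV39,(ASV50,(ASV28,ASV32))),(ASV43,ASV21)),(ASV1,ASV23)),(ASV17,ASV66)).
That clade contains 11 terminal taxa: ASV1, ASV17, ASV21, ASV23, ASV28, ASV32, ASV39, ASV43, ASV50, ASV66, ASV74.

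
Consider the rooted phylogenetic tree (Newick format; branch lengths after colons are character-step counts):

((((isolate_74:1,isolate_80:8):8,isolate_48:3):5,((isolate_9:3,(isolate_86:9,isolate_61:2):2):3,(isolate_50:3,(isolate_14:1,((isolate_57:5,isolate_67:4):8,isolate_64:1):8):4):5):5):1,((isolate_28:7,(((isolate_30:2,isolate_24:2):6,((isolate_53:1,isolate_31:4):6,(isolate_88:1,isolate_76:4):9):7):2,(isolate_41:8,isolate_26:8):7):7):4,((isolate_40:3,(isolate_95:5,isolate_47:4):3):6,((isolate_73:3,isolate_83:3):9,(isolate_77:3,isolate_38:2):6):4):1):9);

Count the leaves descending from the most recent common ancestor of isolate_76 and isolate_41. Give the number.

8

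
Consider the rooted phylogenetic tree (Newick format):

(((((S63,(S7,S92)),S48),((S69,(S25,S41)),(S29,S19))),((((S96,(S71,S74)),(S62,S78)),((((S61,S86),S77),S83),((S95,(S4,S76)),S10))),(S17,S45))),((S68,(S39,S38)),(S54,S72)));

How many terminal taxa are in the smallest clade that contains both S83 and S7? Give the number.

The MRCA of S83 and S7 is the node subtending ((((S63,(S7,S92)),S48),((S69,(S25,S41)),(S29,S19))),((((S96,(S71,S74)),(S62,S78)),((((S61,S86),S77),S83),((S95,(S4,S76)),S10))),(S17,S45))).
That clade contains 24 terminal taxa: S10, S17, S19, S25, S29, S4, S41, S45, S48, S61, S62, S63, S69, S7, S71, S74, S76, S77, S78, S83, S86, S92, S95, S96.

24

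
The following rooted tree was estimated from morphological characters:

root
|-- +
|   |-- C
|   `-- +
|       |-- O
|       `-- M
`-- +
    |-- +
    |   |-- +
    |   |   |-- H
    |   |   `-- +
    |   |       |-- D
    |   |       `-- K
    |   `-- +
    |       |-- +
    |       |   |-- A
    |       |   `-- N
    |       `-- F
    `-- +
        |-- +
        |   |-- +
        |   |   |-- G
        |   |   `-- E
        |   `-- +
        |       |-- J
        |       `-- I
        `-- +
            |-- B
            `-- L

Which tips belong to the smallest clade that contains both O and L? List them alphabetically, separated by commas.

Tracing O: it sits inside (O,M).
Tracing L: it sits inside (B,L).
The smallest clade enclosing both is the whole tree (their MRCA is the root), so the answer is all 15 tips in alphabetical order.

A, B, C, D, E, F, G, H, I, J, K, L, M, N, O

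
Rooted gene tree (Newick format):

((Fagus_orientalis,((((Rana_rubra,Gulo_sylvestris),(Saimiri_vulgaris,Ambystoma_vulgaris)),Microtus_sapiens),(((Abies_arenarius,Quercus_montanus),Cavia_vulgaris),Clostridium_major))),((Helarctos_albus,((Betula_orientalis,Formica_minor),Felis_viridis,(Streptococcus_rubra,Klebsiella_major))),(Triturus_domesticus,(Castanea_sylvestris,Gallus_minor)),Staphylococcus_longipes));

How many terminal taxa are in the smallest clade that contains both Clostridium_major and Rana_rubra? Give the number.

The MRCA of Clostridium_major and Rana_rubra is the node subtending ((((Rana_rubra,Gulo_sylvestris),(Saimiri_vulgaris,Ambystoma_vulgaris)),Microtus_sapiens),(((Abies_arenarius,Quercus_montanus),Cavia_vulgaris),Clostridium_major)).
That clade contains 9 terminal taxa: Abies_arenarius, Ambystoma_vulgaris, Cavia_vulgaris, Clostridium_major, Gulo_sylvestris, Microtus_sapiens, Quercus_montanus, Rana_rubra, Saimiri_vulgaris.

9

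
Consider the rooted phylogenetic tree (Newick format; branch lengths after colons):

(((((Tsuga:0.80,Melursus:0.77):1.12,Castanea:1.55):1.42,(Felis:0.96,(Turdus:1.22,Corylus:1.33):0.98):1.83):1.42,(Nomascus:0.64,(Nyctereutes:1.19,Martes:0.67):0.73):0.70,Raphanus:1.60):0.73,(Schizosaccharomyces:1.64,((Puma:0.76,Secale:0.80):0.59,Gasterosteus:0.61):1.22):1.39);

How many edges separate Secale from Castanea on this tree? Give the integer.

8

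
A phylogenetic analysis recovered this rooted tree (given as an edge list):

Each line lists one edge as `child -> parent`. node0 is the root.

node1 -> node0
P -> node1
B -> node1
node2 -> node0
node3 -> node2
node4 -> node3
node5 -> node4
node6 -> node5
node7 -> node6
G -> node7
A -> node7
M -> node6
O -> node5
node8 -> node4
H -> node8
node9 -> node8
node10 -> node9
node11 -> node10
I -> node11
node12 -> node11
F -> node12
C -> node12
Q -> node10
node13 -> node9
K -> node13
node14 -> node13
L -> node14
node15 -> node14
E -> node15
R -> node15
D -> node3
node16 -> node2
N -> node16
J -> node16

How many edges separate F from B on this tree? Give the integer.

The MRCA of F and B is the root of the tree.
From F up to that node: 9 branches. From B up to the same node: 2 branches. Total: 9 + 2 = 11.

11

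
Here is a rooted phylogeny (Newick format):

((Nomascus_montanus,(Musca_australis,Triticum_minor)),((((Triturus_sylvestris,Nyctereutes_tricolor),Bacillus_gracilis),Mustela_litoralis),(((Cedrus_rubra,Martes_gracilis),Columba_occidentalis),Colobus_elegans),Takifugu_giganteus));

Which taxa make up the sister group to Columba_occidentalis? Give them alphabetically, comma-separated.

Cedrus_rubra, Martes_gracilis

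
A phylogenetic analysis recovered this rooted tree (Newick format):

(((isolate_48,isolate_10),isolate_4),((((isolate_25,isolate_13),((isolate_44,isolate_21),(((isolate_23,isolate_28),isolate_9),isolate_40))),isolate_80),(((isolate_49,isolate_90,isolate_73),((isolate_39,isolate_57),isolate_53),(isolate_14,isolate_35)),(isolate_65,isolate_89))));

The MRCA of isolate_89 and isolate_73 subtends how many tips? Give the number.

10

The MRCA of isolate_89 and isolate_73 is the node subtending (((isolate_49,isolate_90,isolate_73),((isolate_39,isolate_57),isolate_53),(isolate_14,isolate_35)),(isolate_65,isolate_89)).
That clade contains 10 terminal taxa: isolate_14, isolate_35, isolate_39, isolate_49, isolate_53, isolate_57, isolate_65, isolate_73, isolate_89, isolate_90.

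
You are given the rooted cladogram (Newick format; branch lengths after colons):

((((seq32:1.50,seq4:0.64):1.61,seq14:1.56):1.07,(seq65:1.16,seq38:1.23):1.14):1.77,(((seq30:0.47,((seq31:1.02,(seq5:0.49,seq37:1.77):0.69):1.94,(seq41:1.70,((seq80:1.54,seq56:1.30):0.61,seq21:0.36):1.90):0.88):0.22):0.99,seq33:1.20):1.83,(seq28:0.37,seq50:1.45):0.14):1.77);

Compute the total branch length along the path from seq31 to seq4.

The path runs seq31 → … → MRCA → … → seq4; the MRCA is the root of the tree.
Branch lengths along that path: 1.02 + 1.94 + 0.22 + 0.99 + 1.83 + 1.77 + 1.77 + 1.07 + 1.61 + 0.64 = 12.86.

12.86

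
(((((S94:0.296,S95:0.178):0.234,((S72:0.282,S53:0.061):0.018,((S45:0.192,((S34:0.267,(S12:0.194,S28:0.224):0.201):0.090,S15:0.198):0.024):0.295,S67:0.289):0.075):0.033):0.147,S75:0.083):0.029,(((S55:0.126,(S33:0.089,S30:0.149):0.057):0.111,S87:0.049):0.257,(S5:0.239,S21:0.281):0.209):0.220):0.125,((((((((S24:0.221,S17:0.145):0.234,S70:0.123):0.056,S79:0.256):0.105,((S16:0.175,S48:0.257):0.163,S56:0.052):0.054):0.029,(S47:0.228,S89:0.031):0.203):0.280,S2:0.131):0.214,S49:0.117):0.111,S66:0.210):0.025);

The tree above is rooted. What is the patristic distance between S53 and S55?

1.002

The path runs S53 → … → MRCA → … → S55; the MRCA is the node subtending ((((S94,S95),((S72,S53),((S45,((S34,(S12,S28)),S15)),S67))),S75),(((S55,(S33,S30)),S87),(S5,S21))).
Branch lengths along that path: 0.061 + 0.018 + 0.033 + 0.147 + 0.029 + 0.220 + 0.257 + 0.111 + 0.126 = 1.002.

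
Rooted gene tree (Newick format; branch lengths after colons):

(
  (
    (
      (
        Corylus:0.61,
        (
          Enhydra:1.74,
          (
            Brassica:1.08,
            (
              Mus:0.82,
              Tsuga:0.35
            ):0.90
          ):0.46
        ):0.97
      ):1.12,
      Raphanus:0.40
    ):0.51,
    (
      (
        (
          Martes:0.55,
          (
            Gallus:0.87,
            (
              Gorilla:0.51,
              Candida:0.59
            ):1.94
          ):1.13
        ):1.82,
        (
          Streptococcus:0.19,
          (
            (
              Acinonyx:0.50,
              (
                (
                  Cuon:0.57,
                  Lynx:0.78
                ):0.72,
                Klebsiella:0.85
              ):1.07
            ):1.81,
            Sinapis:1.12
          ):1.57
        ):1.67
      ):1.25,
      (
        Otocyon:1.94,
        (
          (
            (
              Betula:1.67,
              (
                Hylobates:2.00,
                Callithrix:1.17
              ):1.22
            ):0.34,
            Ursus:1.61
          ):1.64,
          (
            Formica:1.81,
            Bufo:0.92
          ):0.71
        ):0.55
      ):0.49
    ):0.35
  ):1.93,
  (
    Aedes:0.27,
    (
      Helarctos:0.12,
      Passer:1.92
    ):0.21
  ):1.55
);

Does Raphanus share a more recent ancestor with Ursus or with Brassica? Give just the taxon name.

The MRCA of Raphanus and Brassica subtends ((Corylus,(Enhydra,(Brassica,(Mus,Tsuga)))),Raphanus) (6 taxa).
The MRCA of Raphanus and Ursus subtends (((Corylus,(Enhydra,(Brassica,(Mus,Tsuga)))),Raphanus),(((Martes,(Gallus,(Gorilla,Candida))),(Streptococcus,((Acinonyx,((Cuon,Lynx),Klebsiella)),Sinapis))),(Otocyon,(((Betula,(Hylobates,Callithrix)),Ursus),(Formica,Bufo))))) (23 taxa).
The first is nested inside the second, so Raphanus shares a more recent common ancestor with Brassica.

Brassica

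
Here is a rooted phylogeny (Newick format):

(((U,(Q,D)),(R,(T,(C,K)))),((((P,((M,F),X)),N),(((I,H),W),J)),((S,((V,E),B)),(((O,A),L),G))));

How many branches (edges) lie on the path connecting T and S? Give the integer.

8

The MRCA of T and S is the root of the tree.
From T up to that node: 4 branches. From S up to the same node: 4 branches. Total: 4 + 4 = 8.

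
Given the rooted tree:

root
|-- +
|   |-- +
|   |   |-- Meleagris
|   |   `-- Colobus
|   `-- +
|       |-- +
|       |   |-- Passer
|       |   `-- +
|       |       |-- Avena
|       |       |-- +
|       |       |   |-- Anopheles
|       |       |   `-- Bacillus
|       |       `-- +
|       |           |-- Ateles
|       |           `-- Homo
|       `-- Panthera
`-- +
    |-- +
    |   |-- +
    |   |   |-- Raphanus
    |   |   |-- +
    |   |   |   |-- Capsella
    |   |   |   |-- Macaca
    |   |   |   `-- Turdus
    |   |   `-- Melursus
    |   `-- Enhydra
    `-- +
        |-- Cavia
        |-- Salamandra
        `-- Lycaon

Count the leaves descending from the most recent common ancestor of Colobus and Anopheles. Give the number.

9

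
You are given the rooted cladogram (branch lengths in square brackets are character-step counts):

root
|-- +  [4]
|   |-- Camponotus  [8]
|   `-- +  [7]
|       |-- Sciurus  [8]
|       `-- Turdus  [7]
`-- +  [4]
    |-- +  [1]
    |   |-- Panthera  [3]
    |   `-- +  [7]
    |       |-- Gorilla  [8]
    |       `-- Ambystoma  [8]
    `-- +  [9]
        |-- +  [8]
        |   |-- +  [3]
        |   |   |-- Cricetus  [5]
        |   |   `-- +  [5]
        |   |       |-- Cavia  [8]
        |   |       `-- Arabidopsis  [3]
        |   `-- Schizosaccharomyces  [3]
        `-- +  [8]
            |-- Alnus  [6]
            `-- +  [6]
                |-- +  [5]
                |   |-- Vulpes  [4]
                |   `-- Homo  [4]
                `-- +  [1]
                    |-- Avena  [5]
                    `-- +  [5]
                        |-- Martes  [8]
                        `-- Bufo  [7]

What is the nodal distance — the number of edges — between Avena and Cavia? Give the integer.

The MRCA of Avena and Cavia is the node subtending (((Cricetus,(Cavia,Arabidopsis)),Schizosaccharomyces),(Alnus,((Vulpes,Homo),(Avena,(Martes,Bufo))))).
From Avena up to that node: 4 branches. From Cavia up to the same node: 4 branches. Total: 4 + 4 = 8.

8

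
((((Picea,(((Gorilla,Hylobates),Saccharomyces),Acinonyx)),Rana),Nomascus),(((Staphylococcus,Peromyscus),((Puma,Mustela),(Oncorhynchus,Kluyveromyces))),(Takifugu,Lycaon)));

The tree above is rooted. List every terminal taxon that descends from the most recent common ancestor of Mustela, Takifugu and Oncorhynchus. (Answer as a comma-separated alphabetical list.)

Tracing Mustela: it sits inside (Puma,Mustela).
Tracing Takifugu: it sits inside (Takifugu,Lycaon).
Tracing Oncorhynchus: it sits inside (Oncorhynchus,Kluyveromyces).
The smallest clade enclosing all 3 is (((Staphylococcus,Peromyscus),((Puma,Mustela),(Oncorhynchus,Kluyveromyces))),(Takifugu,Lycaon)); the answer is its 8 terminal taxa in alphabetical order.

Kluyveromyces, Lycaon, Mustela, Oncorhynchus, Peromyscus, Puma, Staphylococcus, Takifugu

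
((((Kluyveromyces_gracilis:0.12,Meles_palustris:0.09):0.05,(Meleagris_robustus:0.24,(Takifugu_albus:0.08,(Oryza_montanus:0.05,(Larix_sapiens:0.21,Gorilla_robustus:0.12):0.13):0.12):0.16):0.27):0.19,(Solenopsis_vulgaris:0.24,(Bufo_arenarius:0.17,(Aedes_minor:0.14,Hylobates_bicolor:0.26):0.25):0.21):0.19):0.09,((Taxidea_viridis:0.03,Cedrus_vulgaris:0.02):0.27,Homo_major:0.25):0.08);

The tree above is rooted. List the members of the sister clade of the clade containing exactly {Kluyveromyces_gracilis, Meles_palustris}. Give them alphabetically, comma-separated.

Gorilla_robustus, Larix_sapiens, Meleagris_robustus, Oryza_montanus, Takifugu_albus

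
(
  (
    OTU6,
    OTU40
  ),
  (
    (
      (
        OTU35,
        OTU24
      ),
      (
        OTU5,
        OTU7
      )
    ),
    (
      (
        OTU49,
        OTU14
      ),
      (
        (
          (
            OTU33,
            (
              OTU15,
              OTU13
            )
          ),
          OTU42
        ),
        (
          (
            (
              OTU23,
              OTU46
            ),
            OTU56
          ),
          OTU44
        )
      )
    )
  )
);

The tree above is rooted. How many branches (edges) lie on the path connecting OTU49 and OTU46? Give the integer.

7

The MRCA of OTU49 and OTU46 is the node subtending ((OTU49,OTU14),(((OTU33,(OTU15,OTU13)),OTU42),(((OTU23,OTU46),OTU56),OTU44))).
From OTU49 up to that node: 2 branches. From OTU46 up to the same node: 5 branches. Total: 2 + 5 = 7.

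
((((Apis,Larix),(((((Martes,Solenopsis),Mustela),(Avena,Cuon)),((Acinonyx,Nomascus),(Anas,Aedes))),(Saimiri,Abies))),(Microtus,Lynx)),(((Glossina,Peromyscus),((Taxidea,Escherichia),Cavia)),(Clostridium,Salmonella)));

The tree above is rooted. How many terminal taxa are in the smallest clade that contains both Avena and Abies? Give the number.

11

The MRCA of Avena and Abies is the node subtending (((((Martes,Solenopsis),Mustela),(Avena,Cuon)),((Acinonyx,Nomascus),(Anas,Aedes))),(Saimiri,Abies)).
That clade contains 11 terminal taxa: Abies, Acinonyx, Aedes, Anas, Avena, Cuon, Martes, Mustela, Nomascus, Saimiri, Solenopsis.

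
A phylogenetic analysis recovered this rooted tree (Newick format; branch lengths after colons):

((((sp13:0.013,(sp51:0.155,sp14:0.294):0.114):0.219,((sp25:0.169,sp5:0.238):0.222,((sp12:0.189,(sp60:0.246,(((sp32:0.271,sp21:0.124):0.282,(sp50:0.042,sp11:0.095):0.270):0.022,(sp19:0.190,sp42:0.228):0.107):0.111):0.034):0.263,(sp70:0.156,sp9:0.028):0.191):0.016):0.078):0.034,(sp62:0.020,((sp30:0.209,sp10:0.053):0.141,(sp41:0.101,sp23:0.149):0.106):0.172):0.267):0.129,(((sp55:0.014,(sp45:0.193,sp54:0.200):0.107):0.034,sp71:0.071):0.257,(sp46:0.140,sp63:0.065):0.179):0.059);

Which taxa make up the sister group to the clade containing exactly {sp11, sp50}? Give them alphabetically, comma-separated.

sp21, sp32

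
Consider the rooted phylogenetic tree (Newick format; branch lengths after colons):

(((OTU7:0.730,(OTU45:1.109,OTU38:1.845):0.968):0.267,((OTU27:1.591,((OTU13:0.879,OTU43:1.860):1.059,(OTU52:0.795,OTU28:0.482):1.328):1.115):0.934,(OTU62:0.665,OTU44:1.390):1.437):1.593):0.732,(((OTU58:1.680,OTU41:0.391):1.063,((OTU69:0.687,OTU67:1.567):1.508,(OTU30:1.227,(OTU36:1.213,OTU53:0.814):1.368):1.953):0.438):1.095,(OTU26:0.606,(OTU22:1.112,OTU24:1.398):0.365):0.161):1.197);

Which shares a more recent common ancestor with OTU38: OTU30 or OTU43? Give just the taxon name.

The MRCA of OTU38 and OTU43 subtends ((OTU7,(OTU45,OTU38)),((OTU27,((OTU13,OTU43),(OTU52,OTU28))),(OTU62,OTU44))) (10 taxa).
The MRCA of OTU38 and OTU30 is the root, subtending the entire tree (20 taxa).
The first is nested inside the second, so OTU38 shares a more recent common ancestor with OTU43.

OTU43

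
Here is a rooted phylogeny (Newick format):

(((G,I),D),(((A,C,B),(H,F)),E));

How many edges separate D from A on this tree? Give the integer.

The MRCA of D and A is the root of the tree.
From D up to that node: 2 branches. From A up to the same node: 4 branches. Total: 2 + 4 = 6.

6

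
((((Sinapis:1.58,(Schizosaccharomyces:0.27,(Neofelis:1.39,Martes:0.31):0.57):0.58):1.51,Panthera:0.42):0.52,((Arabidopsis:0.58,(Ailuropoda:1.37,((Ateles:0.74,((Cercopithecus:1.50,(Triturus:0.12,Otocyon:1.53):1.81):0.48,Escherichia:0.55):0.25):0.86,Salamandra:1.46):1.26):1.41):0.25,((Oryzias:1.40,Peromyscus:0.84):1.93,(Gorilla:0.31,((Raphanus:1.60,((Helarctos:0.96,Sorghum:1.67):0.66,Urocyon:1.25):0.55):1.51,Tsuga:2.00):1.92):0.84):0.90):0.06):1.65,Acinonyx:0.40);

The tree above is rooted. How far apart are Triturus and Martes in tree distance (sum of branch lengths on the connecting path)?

9.99

The path runs Triturus → … → MRCA → … → Martes; the MRCA is the node subtending (((Sinapis,(Schizosaccharomyces,(Neofelis,Martes))),Panthera),((Arabidopsis,(Ailuropoda,((Ateles,((Cercopithecus,(Triturus,Otocyon)),Escherichia)),Salamandra))),((Oryzias,Peromyscus),(Gorilla,((Raphanus,((Helarctos,Sorghum),Urocyon)),Tsuga))))).
Branch lengths along that path: 0.12 + 1.81 + 0.48 + 0.25 + 0.86 + 1.26 + 1.41 + 0.25 + 0.06 + 0.52 + 1.51 + 0.58 + 0.57 + 0.31 = 9.99.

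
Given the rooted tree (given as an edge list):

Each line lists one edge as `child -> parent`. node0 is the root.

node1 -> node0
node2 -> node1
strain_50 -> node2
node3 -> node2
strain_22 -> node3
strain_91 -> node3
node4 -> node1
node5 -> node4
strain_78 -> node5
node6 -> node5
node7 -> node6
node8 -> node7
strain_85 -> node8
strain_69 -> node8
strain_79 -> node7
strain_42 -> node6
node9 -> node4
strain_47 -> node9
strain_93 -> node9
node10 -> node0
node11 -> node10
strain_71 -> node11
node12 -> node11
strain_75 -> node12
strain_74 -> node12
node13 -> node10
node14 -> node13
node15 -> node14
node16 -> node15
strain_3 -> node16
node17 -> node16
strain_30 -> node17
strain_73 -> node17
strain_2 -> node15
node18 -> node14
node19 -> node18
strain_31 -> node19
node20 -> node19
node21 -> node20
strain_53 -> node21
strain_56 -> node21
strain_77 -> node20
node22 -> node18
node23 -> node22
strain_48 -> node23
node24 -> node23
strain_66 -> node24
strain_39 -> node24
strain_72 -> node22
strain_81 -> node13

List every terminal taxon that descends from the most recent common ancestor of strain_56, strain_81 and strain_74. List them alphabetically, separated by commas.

strain_2, strain_3, strain_30, strain_31, strain_39, strain_48, strain_53, strain_56, strain_66, strain_71, strain_72, strain_73, strain_74, strain_75, strain_77, strain_81

Tracing strain_56: it sits inside (strain_53,strain_56).
Tracing strain_81: it sits inside ((((strain_3,(strain_30,strain_73)),strain_2),((strain_31,((strain_53,strain_56),strain_77)),((strain_48,(strain_66,strain_39)),strain_72))),strain_81).
Tracing strain_74: it sits inside (strain_75,strain_74).
The smallest clade enclosing all 3 is ((strain_71,(strain_75,strain_74)),((((strain_3,(strain_30,strain_73)),strain_2),((strain_31,((strain_53,strain_56),strain_77)),((strain_48,(strain_66,strain_39)),strain_72))),strain_81)); the answer is its 16 terminal taxa in alphabetical order.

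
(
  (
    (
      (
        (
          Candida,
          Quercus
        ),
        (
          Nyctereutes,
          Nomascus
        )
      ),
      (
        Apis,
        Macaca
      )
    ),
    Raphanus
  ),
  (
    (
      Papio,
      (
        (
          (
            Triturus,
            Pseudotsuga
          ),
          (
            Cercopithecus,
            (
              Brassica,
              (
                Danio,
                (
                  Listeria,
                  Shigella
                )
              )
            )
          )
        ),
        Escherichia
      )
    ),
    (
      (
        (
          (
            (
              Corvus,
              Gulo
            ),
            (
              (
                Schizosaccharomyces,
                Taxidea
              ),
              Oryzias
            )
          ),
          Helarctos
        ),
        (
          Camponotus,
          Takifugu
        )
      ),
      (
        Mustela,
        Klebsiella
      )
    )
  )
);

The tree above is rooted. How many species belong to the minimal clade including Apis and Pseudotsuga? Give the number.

The MRCA of Apis and Pseudotsuga is the root, so the clade is the entire tree.
That clade contains 26 terminal taxa: Apis, Brassica, Camponotus, Candida, Cercopithecus, Corvus, Danio, Escherichia, Gulo, Helarctos, Klebsiella, Listeria, Macaca, Mustela, Nomascus, Nyctereutes, Oryzias, Papio, Pseudotsuga, Quercus, Raphanus, Schizosaccharomyces, Shigella, Takifugu, Taxidea, Triturus.

26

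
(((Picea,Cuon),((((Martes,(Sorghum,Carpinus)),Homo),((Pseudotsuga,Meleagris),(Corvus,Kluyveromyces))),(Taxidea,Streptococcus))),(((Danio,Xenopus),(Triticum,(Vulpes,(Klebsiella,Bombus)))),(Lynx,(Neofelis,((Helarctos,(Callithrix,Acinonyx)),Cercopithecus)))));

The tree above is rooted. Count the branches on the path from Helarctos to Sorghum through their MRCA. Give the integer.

The MRCA of Helarctos and Sorghum is the root of the tree.
From Helarctos up to that node: 6 branches. From Sorghum up to the same node: 7 branches. Total: 6 + 7 = 13.

13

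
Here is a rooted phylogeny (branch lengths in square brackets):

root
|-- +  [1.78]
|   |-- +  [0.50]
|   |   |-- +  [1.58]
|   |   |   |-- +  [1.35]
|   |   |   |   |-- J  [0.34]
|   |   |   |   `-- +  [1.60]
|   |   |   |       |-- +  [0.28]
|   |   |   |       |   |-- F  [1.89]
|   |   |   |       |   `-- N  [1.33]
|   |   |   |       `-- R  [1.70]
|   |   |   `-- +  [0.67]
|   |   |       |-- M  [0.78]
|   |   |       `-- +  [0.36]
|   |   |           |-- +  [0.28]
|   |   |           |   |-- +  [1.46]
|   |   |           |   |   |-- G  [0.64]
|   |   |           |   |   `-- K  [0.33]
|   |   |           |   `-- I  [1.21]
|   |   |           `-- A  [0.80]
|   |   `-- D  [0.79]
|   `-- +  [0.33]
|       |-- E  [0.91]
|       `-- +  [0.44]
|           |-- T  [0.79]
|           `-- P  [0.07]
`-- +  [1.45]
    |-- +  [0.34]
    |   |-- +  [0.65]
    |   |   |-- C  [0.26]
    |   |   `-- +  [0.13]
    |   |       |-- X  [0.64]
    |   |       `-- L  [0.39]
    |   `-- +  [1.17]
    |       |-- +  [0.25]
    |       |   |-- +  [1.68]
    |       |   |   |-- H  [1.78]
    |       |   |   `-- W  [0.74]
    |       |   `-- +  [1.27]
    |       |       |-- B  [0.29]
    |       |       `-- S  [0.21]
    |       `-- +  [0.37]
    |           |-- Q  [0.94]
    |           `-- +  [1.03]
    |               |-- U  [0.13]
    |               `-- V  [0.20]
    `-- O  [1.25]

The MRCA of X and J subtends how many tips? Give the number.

24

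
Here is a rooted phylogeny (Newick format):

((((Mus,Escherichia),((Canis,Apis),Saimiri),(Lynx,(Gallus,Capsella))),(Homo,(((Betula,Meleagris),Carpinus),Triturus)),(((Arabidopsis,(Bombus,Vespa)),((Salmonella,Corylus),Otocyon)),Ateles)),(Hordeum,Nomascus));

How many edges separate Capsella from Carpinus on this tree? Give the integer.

The MRCA of Capsella and Carpinus is the node subtending (((Mus,Escherichia),((Canis,Apis),Saimiri),(Lynx,(Gallus,Capsella))),(Homo,(((Betula,Meleagris),Carpinus),Triturus)),(((Arabidopsis,(Bombus,Vespa)),((Salmonella,Corylus),Otocyon)),Ateles)).
From Capsella up to that node: 4 branches. From Carpinus up to the same node: 4 branches. Total: 4 + 4 = 8.

8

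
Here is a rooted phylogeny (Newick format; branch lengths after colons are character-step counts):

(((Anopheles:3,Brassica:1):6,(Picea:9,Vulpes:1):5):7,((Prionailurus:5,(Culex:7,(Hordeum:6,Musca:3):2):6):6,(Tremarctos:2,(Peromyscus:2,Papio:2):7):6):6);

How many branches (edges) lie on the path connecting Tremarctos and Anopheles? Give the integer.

The MRCA of Tremarctos and Anopheles is the root of the tree.
From Tremarctos up to that node: 3 branches. From Anopheles up to the same node: 3 branches. Total: 3 + 3 = 6.

6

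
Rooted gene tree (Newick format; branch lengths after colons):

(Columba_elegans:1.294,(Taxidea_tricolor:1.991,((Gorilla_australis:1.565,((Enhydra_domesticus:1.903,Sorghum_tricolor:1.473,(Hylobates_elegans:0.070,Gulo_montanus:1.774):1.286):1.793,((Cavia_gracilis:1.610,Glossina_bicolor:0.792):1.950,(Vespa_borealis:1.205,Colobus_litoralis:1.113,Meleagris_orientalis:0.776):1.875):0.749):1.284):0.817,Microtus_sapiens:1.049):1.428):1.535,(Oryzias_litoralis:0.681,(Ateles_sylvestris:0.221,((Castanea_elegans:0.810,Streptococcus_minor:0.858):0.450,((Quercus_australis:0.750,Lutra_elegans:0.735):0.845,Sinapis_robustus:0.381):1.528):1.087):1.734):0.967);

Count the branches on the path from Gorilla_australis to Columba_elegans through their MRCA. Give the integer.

The MRCA of Gorilla_australis and Columba_elegans is the root of the tree.
From Gorilla_australis up to that node: 4 branches. From Columba_elegans up to the same node: 1 branch. Total: 4 + 1 = 5.

5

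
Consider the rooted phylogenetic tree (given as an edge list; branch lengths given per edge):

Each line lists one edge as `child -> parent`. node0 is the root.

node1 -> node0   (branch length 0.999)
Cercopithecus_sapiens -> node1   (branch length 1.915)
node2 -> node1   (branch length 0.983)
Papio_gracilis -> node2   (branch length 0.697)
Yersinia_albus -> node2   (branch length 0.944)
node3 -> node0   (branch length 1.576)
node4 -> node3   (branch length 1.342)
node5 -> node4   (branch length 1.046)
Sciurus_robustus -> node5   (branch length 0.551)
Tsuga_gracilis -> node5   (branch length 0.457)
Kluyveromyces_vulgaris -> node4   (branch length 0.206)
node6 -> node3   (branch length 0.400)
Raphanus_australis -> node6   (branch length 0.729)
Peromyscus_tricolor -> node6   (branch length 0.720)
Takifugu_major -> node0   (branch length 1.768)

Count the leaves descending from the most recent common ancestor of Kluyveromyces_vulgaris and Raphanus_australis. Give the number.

The MRCA of Kluyveromyces_vulgaris and Raphanus_australis is the node subtending (((Sciurus_robustus,Tsuga_gracilis),Kluyveromyces_vulgaris),(Raphanus_australis,Peromyscus_tricolor)).
That clade contains 5 terminal taxa: Kluyveromyces_vulgaris, Peromyscus_tricolor, Raphanus_australis, Sciurus_robustus, Tsuga_gracilis.

5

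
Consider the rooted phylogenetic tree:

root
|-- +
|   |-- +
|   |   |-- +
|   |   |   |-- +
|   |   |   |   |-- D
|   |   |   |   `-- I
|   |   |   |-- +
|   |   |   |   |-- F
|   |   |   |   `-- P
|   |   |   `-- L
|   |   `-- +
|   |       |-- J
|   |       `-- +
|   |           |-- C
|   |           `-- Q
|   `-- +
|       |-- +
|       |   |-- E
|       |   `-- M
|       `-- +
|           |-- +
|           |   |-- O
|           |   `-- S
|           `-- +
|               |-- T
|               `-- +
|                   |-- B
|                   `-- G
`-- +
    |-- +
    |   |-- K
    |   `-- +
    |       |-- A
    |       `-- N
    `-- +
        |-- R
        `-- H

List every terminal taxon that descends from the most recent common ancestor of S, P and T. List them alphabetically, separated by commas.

Tracing S: it sits inside (O,S).
Tracing P: it sits inside (F,P).
Tracing T: it sits inside (T,(B,G)).
The smallest clade enclosing all 3 is ((((D,I),(F,P),L),(J,(C,Q))),((E,M),((O,S),(T,(B,G))))); the answer is its 15 terminal taxa in alphabetical order.

B, C, D, E, F, G, I, J, L, M, O, P, Q, S, T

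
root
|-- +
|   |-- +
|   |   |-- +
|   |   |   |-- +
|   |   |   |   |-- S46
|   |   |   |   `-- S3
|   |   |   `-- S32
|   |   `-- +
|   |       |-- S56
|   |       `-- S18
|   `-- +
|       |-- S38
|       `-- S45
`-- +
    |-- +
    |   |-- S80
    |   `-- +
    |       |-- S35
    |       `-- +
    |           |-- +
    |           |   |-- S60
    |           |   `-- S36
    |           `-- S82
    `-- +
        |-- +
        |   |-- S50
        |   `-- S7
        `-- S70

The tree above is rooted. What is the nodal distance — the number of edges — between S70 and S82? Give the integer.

6

The MRCA of S70 and S82 is the node subtending ((S80,(S35,((S60,S36),S82))),((S50,S7),S70)).
From S70 up to that node: 2 branches. From S82 up to the same node: 4 branches. Total: 2 + 4 = 6.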